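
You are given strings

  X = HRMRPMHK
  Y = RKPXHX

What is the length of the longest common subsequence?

3

Pick R (X #2, Y #1); then P (X #5, Y #3); then H (X #7, Y #5); all 3 characters appear in both, in order, and the DP table's final entry dp[8][6] is also 3, so no common subsequence is longer.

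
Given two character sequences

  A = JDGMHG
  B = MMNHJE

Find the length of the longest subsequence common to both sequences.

One common subsequence of length 2: M at A[4]=B[2]; then H at A[5]=B[4]. Since dp[6][6] = 2, nothing longer is possible.

2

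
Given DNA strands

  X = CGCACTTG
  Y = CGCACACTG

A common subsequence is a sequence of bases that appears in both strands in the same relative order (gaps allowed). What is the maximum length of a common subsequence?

7

One common subsequence of length 7: C [1,1], G [2,2], C [3,5], A [4,6], C [5,7], T [7,8], G [8,9]. The LCS DP gives dp[8][9] = 7, so this is optimal.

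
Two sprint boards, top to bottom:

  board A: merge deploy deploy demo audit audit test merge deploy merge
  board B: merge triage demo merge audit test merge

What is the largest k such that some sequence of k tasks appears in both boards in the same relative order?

5

Pick merge [1,1], demo [4,3], audit [6,5], test [7,6], merge [10,7]; all 5 tasks appear in both, in order. dp[10][7] = 5 confirms this is the maximum.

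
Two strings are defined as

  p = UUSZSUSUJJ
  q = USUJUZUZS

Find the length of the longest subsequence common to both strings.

One common subsequence of length 5: U (p #1, q #3), U (p #2, q #5), Z (p #4, q #6), U (p #6, q #7), S (p #7, q #9). Since dp[10][9] = 5, nothing longer is possible.

5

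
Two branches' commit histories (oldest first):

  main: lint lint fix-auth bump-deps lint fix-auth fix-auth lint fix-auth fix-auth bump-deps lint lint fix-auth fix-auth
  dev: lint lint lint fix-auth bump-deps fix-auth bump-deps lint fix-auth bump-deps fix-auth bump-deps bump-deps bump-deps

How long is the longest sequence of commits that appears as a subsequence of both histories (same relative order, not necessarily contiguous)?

9

One common subsequence of length 9: lint [1,2] → lint [2,3] → fix-auth [3,4] → bump-deps [4,5] → fix-auth [6,6] → lint [8,8] → fix-auth [9,9] → fix-auth [10,11] → bump-deps [11,14]. Since dp[15][14] = 9, nothing longer is possible.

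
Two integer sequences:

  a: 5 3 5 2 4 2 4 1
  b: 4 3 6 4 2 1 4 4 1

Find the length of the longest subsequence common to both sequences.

5

Pick 3 [2,2], then 2 [4,5], then 4 [5,7], then 4 [7,8], then 1 [8,9]; all 5 values appear in both, in order. Since dp[8][9] = 5, nothing longer is possible.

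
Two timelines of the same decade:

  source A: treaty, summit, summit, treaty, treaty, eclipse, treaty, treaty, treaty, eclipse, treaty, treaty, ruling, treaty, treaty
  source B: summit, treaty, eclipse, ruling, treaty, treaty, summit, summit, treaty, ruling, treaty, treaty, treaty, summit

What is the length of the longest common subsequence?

Taking summit (source A #3, source B #1), treaty (source A #5, source B #2), eclipse (source A #6, source B #3), treaty (source A #7, source B #5), treaty (source A #8, source B #6), treaty (source A #9, source B #9), treaty (source A #11, source B #11), treaty (source A #12, source B #12), treaty (source A #14, source B #13) gives a common subsequence of length 9. dp[15][14] = 9 confirms this is the maximum.

9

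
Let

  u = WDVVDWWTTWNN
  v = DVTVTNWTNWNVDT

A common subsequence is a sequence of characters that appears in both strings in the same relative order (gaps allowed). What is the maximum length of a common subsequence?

7

One common subsequence of length 7: D at u[2]=v[1], then V at u[3]=v[2], then V at u[4]=v[4], then W at u[7]=v[7], then T at u[8]=v[8], then W at u[10]=v[10], then N at u[11]=v[11]. dp[12][14] = 7 confirms this is the maximum.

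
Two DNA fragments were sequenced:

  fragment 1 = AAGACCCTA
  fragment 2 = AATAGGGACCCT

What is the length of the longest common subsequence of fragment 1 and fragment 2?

Let dp[i][j] be the LCS length of the first i bases of fragment 1 and the first j bases of fragment 2. dp[i][j] = dp[i-1][j-1]+1 when the i-th and j-th bases match, else max(dp[i-1][j], dp[i][j-1]).
    ·  A  A  T  A  G  G  G  A  C  C  C  T
 ·  0  0  0  0  0  0  0  0  0  0  0  0  0
 A  0  1  1  1  1  1  1  1  1  1  1  1  1
 A  0  1  2  2  2  2  2  2  2  2  2  2  2
 G  0  1  2  2  2  3  3  3  3  3  3  3  3
 A  0  1  2  2  3  3  3  3  4  4  4  4  4
 C  0  1  2  2  3  3  3  3  4  5  5  5  5
 C  0  1  2  2  3  3  3  3  4  5  6  6  6
 C  0  1  2  2  3  3  3  3  4  5  6  7  7
 T  0  1  2  3  3  3  3  3  4  5  6  7  8
 A  0  1  2  3  4  4  4  4  4  5  6  7  8
dp[9][12] = 8. One LCS (by backtracking along matches): AAGACCCT.

8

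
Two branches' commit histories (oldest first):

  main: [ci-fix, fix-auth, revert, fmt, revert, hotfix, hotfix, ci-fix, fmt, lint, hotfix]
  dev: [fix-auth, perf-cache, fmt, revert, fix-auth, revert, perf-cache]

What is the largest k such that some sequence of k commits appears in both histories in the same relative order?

3

Taking fix-auth [2,1] → revert [3,4] → revert [5,6] gives a common subsequence of length 3. Since dp[11][7] = 3, nothing longer is possible.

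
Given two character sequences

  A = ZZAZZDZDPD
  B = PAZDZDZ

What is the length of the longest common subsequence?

One common subsequence of length 5: A at A[3]=B[2] → Z at A[4]=B[3] → Z at A[5]=B[5] → D at A[6]=B[6] → Z at A[7]=B[7]. Since dp[10][7] = 5, nothing longer is possible.

5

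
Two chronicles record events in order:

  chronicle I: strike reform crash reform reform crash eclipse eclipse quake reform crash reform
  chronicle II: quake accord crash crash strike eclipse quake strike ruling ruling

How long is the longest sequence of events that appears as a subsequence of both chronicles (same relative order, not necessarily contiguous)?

Match crash [3,3]; then crash [6,4]; then eclipse [8,6]; then quake [9,7] — 4 events in the same relative order in both, and the DP table's final entry dp[12][10] is also 4, so no common subsequence is longer.

4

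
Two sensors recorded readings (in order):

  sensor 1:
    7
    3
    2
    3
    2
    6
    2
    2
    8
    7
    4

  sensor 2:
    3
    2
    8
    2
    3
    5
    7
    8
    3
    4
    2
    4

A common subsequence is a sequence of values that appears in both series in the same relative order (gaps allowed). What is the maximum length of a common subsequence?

5

Taking 3 (sensor 1 #2, sensor 2 #1), 2 (sensor 1 #3, sensor 2 #4), 3 (sensor 1 #4, sensor 2 #9), 2 (sensor 1 #8, sensor 2 #11), 4 (sensor 1 #11, sensor 2 #12) gives a common subsequence of length 5. The LCS DP gives dp[11][12] = 5, so this is optimal.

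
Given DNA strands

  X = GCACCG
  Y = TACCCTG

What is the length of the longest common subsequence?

Pick C [2,3] → C [4,4] → C [5,5] → G [6,7]; all 4 bases appear in both, in order. The LCS DP gives dp[6][7] = 4, so this is optimal.

4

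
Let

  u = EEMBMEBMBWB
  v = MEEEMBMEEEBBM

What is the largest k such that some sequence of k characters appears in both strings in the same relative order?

Pick E (u #1, v #3), E (u #2, v #4), M (u #3, v #5), B (u #4, v #6), M (u #5, v #7), E (u #6, v #10), B (u #7, v #12), M (u #8, v #13); all 8 characters appear in both, in order. Since dp[11][13] = 8, nothing longer is possible.

8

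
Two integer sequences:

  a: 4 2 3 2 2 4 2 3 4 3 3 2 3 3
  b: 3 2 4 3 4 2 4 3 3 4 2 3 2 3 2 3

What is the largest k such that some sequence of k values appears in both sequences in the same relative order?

One common subsequence of length 10: 4 at a[1]=b[3], 3 at a[3]=b[4], 2 at a[5]=b[6], 4 at a[6]=b[7], 3 at a[8]=b[9], 4 at a[9]=b[10], 3 at a[10]=b[12], 3 at a[11]=b[14], 2 at a[12]=b[15], 3 at a[14]=b[16]. Since dp[14][16] = 10, nothing longer is possible.

10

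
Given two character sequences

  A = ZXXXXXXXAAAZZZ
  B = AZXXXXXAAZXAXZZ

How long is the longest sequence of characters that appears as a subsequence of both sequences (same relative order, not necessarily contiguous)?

11

Pick Z at A[1]=B[2], then X at A[4]=B[3], then X at A[5]=B[4], then X at A[6]=B[5], then X at A[7]=B[6], then X at A[8]=B[7], then A at A[9]=B[8], then A at A[10]=B[9], then A at A[11]=B[12], then Z at A[13]=B[14], then Z at A[14]=B[15]; all 11 characters appear in both, in order. The LCS DP gives dp[14][15] = 11, so this is optimal.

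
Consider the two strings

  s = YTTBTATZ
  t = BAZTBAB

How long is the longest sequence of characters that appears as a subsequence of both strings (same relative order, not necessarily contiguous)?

Let dp[i][j] be the LCS length of the first i characters of s and the first j characters of t. dp[i][j] = dp[i-1][j-1]+1 when the i-th and j-th characters match, else max(dp[i-1][j], dp[i][j-1]).
    ·  B  A  Z  T  B  A  B
 ·  0  0  0  0  0  0  0  0
 Y  0  0  0  0  0  0  0  0
 T  0  0  0  0  1  1  1  1
 T  0  0  0  0  1  1  1  1
 B  0  1  1  1  1  2  2  2
 T  0  1  1  1  2  2  2  2
 A  0  1  2  2  2  2  3  3
 T  0  1  2  2  3  3  3  3
 Z  0  1  2  3  3  3  3  3
dp[8][7] = 3. One LCS (by backtracking along matches): TBA.

3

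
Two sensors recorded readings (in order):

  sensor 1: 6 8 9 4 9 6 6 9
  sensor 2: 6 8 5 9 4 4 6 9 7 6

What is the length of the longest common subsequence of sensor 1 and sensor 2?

One common subsequence of length 6: 6 [1,1] → 8 [2,2] → 9 [3,4] → 4 [4,6] → 9 [5,8] → 6 [7,10]. dp[8][10] = 6 confirms this is the maximum.

6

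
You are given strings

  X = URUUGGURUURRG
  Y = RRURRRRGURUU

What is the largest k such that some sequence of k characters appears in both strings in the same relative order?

7

One common subsequence of length 7: U at X[1]=Y[3] → R at X[2]=Y[7] → G at X[6]=Y[8] → U at X[7]=Y[9] → R at X[8]=Y[10] → U at X[9]=Y[11] → U at X[10]=Y[12], and the DP table's final entry dp[13][12] is also 7, so no common subsequence is longer.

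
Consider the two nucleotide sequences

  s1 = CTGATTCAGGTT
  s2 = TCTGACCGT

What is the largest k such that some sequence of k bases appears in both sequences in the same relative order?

One common subsequence of length 7: C [1,2]; then T [2,3]; then G [3,4]; then A [4,5]; then C [7,7]; then G [10,8]; then T [12,9]. The LCS DP gives dp[12][9] = 7, so this is optimal.

7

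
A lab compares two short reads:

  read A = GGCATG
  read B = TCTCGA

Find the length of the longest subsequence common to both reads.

Let dp[i][j] be the LCS length of the first i bases of read A and the first j bases of read B. dp[i][j] = dp[i-1][j-1]+1 when the i-th and j-th bases match, else max(dp[i-1][j], dp[i][j-1]).
    ·  T  C  T  C  G  A
 ·  0  0  0  0  0  0  0
 G  0  0  0  0  0  1  1
 G  0  0  0  0  0  1  1
 C  0  0  1  1  1  1  1
 A  0  0  1  1  1  1  2
 T  0  1  1  2  2  2  2
 G  0  1  1  2  2  3  3
dp[6][6] = 3. One LCS (by backtracking along matches): CTG.

3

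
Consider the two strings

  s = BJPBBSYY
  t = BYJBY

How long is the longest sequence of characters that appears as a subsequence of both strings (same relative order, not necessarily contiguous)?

4

Let dp[i][j] be the LCS length of the first i characters of s and the first j characters of t. dp[i][j] = dp[i-1][j-1]+1 when the i-th and j-th characters match, else max(dp[i-1][j], dp[i][j-1]).
    ·  B  Y  J  B  Y
 ·  0  0  0  0  0  0
 B  0  1  1  1  1  1
 J  0  1  1  2  2  2
 P  0  1  1  2  2  2
 B  0  1  1  2  3  3
 B  0  1  1  2  3  3
 S  0  1  1  2  3  3
 Y  0  1  2  2  3  4
 Y  0  1  2  2  3  4
dp[8][5] = 4. One LCS (by backtracking along matches): BJBY.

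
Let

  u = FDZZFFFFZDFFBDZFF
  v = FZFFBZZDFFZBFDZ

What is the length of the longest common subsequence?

Match F (u #1, v #1), then Z (u #4, v #2), then F (u #5, v #3), then F (u #6, v #4), then Z (u #9, v #7), then D (u #10, v #8), then F (u #11, v #9), then F (u #12, v #10), then B (u #13, v #12), then D (u #14, v #14), then Z (u #15, v #15) — 11 characters in the same relative order in both. Since dp[17][15] = 11, nothing longer is possible.

11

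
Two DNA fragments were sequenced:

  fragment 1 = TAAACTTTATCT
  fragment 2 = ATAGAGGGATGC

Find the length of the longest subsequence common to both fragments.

Match T (fragment 1 #1, fragment 2 #2), A (fragment 1 #2, fragment 2 #3), A (fragment 1 #3, fragment 2 #5), A (fragment 1 #4, fragment 2 #9), T (fragment 1 #6, fragment 2 #10), C (fragment 1 #11, fragment 2 #12) — 6 bases in the same relative order in both, and the DP table's final entry dp[12][12] is also 6, so no common subsequence is longer.

6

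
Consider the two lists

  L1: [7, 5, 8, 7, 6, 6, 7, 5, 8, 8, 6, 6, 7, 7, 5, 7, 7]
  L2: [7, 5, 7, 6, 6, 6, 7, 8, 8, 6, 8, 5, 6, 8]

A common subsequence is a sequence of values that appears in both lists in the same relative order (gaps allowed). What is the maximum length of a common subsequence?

Match 7 (L1 #1, L2 #1) → 5 (L1 #2, L2 #2) → 7 (L1 #4, L2 #3) → 6 (L1 #5, L2 #5) → 6 (L1 #6, L2 #6) → 7 (L1 #7, L2 #7) → 8 (L1 #9, L2 #8) → 8 (L1 #10, L2 #9) → 6 (L1 #11, L2 #10) → 6 (L1 #12, L2 #13) — 10 values in the same relative order in both. The LCS DP gives dp[17][14] = 10, so this is optimal.

10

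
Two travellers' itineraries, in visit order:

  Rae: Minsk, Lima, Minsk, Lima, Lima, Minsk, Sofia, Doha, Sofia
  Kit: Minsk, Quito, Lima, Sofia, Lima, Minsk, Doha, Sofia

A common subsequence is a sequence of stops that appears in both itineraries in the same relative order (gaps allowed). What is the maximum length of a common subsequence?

6

Taking Minsk [1,1], Lima [2,3], Lima [5,5], Minsk [6,6], Doha [8,7], Sofia [9,8] gives a common subsequence of length 6. The LCS DP gives dp[9][8] = 6, so this is optimal.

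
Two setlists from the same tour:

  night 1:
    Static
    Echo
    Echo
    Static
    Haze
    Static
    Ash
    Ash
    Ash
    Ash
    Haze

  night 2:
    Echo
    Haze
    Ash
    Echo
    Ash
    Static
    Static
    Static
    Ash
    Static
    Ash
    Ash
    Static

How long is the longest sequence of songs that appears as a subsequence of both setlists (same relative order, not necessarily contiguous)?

7

Pick Echo at night 1[2]=night 2[1] → Echo at night 1[3]=night 2[4] → Static at night 1[4]=night 2[7] → Static at night 1[6]=night 2[8] → Ash at night 1[7]=night 2[9] → Ash at night 1[8]=night 2[11] → Ash at night 1[9]=night 2[12]; all 7 songs appear in both, in order. The LCS DP gives dp[11][13] = 7, so this is optimal.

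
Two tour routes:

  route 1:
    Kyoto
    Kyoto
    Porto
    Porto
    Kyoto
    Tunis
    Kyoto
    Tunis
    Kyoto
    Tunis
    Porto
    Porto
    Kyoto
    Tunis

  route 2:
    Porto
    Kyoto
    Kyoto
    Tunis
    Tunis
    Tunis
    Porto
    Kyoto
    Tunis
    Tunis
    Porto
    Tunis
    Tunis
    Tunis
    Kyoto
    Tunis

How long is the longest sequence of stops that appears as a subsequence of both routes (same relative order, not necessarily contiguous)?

9

Match Kyoto [1,2], Kyoto [2,3], Porto [3,7], Porto [4,11], Tunis [6,12], Tunis [8,13], Tunis [10,14], Kyoto [13,15], Tunis [14,16] — 9 stops in the same relative order in both, and the DP table's final entry dp[14][16] is also 9, so no common subsequence is longer.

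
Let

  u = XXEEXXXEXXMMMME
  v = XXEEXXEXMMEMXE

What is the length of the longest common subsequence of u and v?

12

One common subsequence of length 12: X (u #1, v #1); then X (u #2, v #2); then E (u #3, v #3); then E (u #4, v #4); then X (u #6, v #5); then X (u #7, v #6); then E (u #8, v #7); then X (u #10, v #8); then M (u #11, v #9); then M (u #12, v #10); then M (u #13, v #12); then E (u #15, v #14). Since dp[15][14] = 12, nothing longer is possible.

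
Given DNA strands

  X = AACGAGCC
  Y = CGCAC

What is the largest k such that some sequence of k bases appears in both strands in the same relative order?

4

Let dp[i][j] be the LCS length of the first i bases of X and the first j bases of Y. dp[i][j] = dp[i-1][j-1]+1 when the i-th and j-th bases match, else max(dp[i-1][j], dp[i][j-1]).
    ·  C  G  C  A  C
 ·  0  0  0  0  0  0
 A  0  0  0  0  1  1
 A  0  0  0  0  1  1
 C  0  1  1  1  1  2
 G  0  1  2  2  2  2
 A  0  1  2  2  3  3
 G  0  1  2  2  3  3
 C  0  1  2  3  3  4
 C  0  1  2  3  3  4
dp[8][5] = 4. One LCS (by backtracking along matches): CGAC.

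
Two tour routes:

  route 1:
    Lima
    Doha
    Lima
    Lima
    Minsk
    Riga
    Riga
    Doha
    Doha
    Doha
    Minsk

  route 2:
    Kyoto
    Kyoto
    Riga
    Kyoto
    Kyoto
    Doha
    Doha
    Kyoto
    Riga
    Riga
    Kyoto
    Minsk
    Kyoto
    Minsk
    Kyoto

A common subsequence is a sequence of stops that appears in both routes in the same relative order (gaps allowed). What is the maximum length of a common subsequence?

4

Pick Doha at route 1[2]=route 2[7]; then Riga at route 1[6]=route 2[9]; then Riga at route 1[7]=route 2[10]; then Minsk at route 1[11]=route 2[14]; all 4 stops appear in both, in order. dp[11][15] = 4 confirms this is the maximum.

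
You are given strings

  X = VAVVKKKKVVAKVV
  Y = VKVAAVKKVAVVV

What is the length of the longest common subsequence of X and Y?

Pick V [1,3], then A [2,5], then V [4,6], then K [7,7], then K [8,8], then V [9,9], then V [10,11], then V [13,12], then V [14,13]; all 9 characters appear in both, in order. Since dp[14][13] = 9, nothing longer is possible.

9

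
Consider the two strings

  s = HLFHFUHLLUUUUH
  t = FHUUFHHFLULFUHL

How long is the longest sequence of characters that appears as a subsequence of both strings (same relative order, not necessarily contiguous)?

8

Taking H at s[1]=t[2], then F at s[3]=t[5], then H at s[4]=t[7], then F at s[5]=t[8], then U at s[6]=t[10], then L at s[8]=t[11], then U at s[13]=t[13], then H at s[14]=t[14] gives a common subsequence of length 8. The LCS DP gives dp[14][15] = 8, so this is optimal.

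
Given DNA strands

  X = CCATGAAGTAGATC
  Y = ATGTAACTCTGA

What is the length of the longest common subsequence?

Pick A at X[3]=Y[1], T at X[4]=Y[2], G at X[5]=Y[3], A at X[6]=Y[5], A at X[7]=Y[6], T at X[9]=Y[10], G at X[11]=Y[11], A at X[12]=Y[12]; all 8 bases appear in both, in order, and the DP table's final entry dp[14][12] is also 8, so no common subsequence is longer.

8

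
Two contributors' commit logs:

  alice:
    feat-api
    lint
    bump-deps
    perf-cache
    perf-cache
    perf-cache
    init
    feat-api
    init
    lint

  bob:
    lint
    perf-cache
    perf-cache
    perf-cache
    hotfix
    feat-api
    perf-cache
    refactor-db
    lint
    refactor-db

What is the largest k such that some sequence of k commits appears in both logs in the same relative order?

6

Pick lint at alice[2]=bob[1]; then perf-cache at alice[4]=bob[2]; then perf-cache at alice[5]=bob[3]; then perf-cache at alice[6]=bob[4]; then feat-api at alice[8]=bob[6]; then lint at alice[10]=bob[9]; all 6 commits appear in both, in order. The LCS DP gives dp[10][10] = 6, so this is optimal.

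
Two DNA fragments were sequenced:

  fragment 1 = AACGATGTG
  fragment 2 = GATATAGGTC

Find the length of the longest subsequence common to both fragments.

5

Let dp[i][j] be the LCS length of the first i bases of fragment 1 and the first j bases of fragment 2. dp[i][j] = dp[i-1][j-1]+1 when the i-th and j-th bases match, else max(dp[i-1][j], dp[i][j-1]).
    ·  G  A  T  A  T  A  G  G  T  C
 ·  0  0  0  0  0  0  0  0  0  0  0
 A  0  0  1  1  1  1  1  1  1  1  1
 A  0  0  1  1  2  2  2  2  2  2  2
 C  0  0  1  1  2  2  2  2  2  2  3
 G  0  1  1  1  2  2  2  3  3  3  3
 A  0  1  2  2  2  2  3  3  3  3  3
 T  0  1  2  3  3  3  3  3  3  4  4
 G  0  1  2  3  3  3  3  4  4  4  4
 T  0  1  2  3  3  4  4  4  4  5  5
 G  0  1  2  3  3  4  4  5  5  5  5
dp[9][10] = 5. One LCS (by backtracking along matches): AAGGT.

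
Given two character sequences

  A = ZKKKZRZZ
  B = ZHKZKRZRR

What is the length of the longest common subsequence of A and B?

Let dp[i][j] be the LCS length of the first i characters of A and the first j characters of B. dp[i][j] = dp[i-1][j-1]+1 when the i-th and j-th characters match, else max(dp[i-1][j], dp[i][j-1]).
    ·  Z  H  K  Z  K  R  Z  R  R
 ·  0  0  0  0  0  0  0  0  0  0
 Z  0  1  1  1  1  1  1  1  1  1
 K  0  1  1  2  2  2  2  2  2  2
 K  0  1  1  2  2  3  3  3  3  3
 K  0  1  1  2  2  3  3  3  3  3
 Z  0  1  1  2  3  3  3  4  4  4
 R  0  1  1  2  3  3  4  4  5  5
 Z  0  1  1  2  3  3  4  5  5  5
 Z  0  1  1  2  3  3  4  5  5  5
dp[8][9] = 5. One LCS (by backtracking along matches): ZKKZR.

5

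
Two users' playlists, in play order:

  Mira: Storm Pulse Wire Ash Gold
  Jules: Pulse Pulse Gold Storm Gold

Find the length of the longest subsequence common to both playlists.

Match Storm at Mira[1]=Jules[4], then Gold at Mira[5]=Jules[5] — 2 songs in the same relative order in both. The LCS DP gives dp[5][5] = 2, so this is optimal.

2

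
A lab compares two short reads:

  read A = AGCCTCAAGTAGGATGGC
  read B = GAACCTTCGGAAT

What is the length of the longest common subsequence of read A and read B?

Taking A [1,3], then C [3,4], then C [4,5], then T [5,7], then C [6,8], then G [9,10], then A [11,11], then A [14,12], then T [15,13] gives a common subsequence of length 9. dp[18][13] = 9 confirms this is the maximum.

9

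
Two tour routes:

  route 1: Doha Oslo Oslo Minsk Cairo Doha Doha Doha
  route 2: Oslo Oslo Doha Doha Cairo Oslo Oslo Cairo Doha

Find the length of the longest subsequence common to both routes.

5

Taking Doha at route 1[1]=route 2[4], Oslo at route 1[2]=route 2[6], Oslo at route 1[3]=route 2[7], Cairo at route 1[5]=route 2[8], Doha at route 1[8]=route 2[9] gives a common subsequence of length 5, and the DP table's final entry dp[8][9] is also 5, so no common subsequence is longer.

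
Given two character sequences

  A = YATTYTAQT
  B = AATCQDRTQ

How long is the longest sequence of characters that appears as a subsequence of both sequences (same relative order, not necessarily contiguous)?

4

Pick A [2,2], then T [3,3], then T [6,8], then Q [8,9]; all 4 characters appear in both, in order. dp[9][9] = 4 confirms this is the maximum.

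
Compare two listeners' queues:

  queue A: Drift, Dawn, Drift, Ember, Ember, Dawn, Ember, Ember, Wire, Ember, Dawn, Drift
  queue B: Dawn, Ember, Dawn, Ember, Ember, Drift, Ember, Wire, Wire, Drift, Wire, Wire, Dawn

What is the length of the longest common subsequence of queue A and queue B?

One common subsequence of length 7: Dawn (queue A #2, queue B #1) → Ember (queue A #4, queue B #2) → Ember (queue A #5, queue B #4) → Ember (queue A #7, queue B #5) → Ember (queue A #8, queue B #7) → Wire (queue A #9, queue B #12) → Dawn (queue A #11, queue B #13). The LCS DP gives dp[12][13] = 7, so this is optimal.

7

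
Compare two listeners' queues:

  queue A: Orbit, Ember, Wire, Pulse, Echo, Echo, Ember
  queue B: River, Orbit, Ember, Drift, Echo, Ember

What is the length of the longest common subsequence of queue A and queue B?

4

Pick Orbit at queue A[1]=queue B[2]; then Ember at queue A[2]=queue B[3]; then Echo at queue A[6]=queue B[5]; then Ember at queue A[7]=queue B[6]; all 4 songs appear in both, in order. The LCS DP gives dp[7][6] = 4, so this is optimal.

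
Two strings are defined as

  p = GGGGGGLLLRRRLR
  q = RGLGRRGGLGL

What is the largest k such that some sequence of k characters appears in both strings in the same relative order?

6

Taking G (p #1, q #2), then G (p #2, q #4), then G (p #3, q #7), then G (p #4, q #8), then G (p #6, q #10), then L (p #13, q #11) gives a common subsequence of length 6. The LCS DP gives dp[14][11] = 6, so this is optimal.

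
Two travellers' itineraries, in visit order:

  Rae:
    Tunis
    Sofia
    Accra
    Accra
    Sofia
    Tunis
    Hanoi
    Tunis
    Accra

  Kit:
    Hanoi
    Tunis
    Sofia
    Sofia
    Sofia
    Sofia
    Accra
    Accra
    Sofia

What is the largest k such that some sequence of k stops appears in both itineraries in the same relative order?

Match Tunis (Rae #1, Kit #2); then Sofia (Rae #2, Kit #6); then Accra (Rae #3, Kit #7); then Accra (Rae #4, Kit #8); then Sofia (Rae #5, Kit #9) — 5 stops in the same relative order in both, and the DP table's final entry dp[9][9] is also 5, so no common subsequence is longer.

5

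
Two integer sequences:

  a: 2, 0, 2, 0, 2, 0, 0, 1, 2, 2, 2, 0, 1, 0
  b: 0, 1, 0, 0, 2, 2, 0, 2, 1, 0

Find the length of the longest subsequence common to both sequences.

Match 0 (a #2, b #1) → 0 (a #6, b #3) → 0 (a #7, b #4) → 2 (a #9, b #5) → 2 (a #10, b #6) → 2 (a #11, b #8) → 1 (a #13, b #9) → 0 (a #14, b #10) — 8 values in the same relative order in both. The LCS DP gives dp[14][10] = 8, so this is optimal.

8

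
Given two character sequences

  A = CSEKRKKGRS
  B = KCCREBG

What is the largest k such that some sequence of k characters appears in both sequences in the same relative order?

3

Match C (A #1, B #3), then E (A #3, B #5), then G (A #8, B #7) — 3 characters in the same relative order in both. Since dp[10][7] = 3, nothing longer is possible.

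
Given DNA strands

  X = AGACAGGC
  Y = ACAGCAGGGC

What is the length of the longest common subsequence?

7

Pick A at X[1]=Y[3]; then G at X[2]=Y[4]; then C at X[4]=Y[5]; then A at X[5]=Y[6]; then G at X[6]=Y[8]; then G at X[7]=Y[9]; then C at X[8]=Y[10]; all 7 bases appear in both, in order. Since dp[8][10] = 7, nothing longer is possible.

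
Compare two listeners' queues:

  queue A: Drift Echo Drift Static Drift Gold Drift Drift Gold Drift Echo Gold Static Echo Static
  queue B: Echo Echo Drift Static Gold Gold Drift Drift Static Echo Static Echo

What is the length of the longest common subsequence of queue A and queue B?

One common subsequence of length 9: Echo (queue A #2, queue B #2), Drift (queue A #3, queue B #3), Static (queue A #4, queue B #4), Gold (queue A #6, queue B #6), Drift (queue A #7, queue B #7), Drift (queue A #8, queue B #8), Echo (queue A #11, queue B #10), Static (queue A #13, queue B #11), Echo (queue A #14, queue B #12). The LCS DP gives dp[15][12] = 9, so this is optimal.

9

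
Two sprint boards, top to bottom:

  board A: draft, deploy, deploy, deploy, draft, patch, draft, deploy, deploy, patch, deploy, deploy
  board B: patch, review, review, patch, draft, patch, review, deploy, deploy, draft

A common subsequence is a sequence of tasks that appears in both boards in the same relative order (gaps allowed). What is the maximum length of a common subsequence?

5

Pick patch at board A[6]=board B[4]; then draft at board A[7]=board B[5]; then patch at board A[10]=board B[6]; then deploy at board A[11]=board B[8]; then deploy at board A[12]=board B[9]; all 5 tasks appear in both, in order. dp[12][10] = 5 confirms this is the maximum.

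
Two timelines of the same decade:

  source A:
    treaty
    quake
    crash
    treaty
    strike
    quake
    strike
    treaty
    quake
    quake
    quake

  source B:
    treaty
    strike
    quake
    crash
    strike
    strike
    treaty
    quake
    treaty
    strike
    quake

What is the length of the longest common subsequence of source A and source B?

8

Match treaty [1,1]; then quake [2,3]; then crash [3,4]; then strike [5,5]; then strike [7,6]; then treaty [8,7]; then quake [9,8]; then quake [11,11] — 8 events in the same relative order in both. dp[11][11] = 8 confirms this is the maximum.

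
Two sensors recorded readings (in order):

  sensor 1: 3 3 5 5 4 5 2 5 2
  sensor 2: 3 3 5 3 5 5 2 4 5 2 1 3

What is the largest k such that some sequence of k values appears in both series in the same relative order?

8

Let dp[i][j] be the LCS length of the first i values of sensor 1 and the first j values of sensor 2. dp[i][j] = dp[i-1][j-1]+1 when the i-th and j-th values match, else max(dp[i-1][j], dp[i][j-1]).
    ·  3  3  5  3  5  5  2  4  5  2  1  3
 ·  0  0  0  0  0  0  0  0  0  0  0  0  0
 3  0  1  1  1  1  1  1  1  1  1  1  1  1
 3  0  1  2  2  2  2  2  2  2  2  2  2  2
 5  0  1  2  3  3  3  3  3  3  3  3  3  3
 5  0  1  2  3  3  4  4  4  4  4  4  4  4
 4  0  1  2  3  3  4  4  4  5  5  5  5  5
 5  0  1  2  3  3  4  5  5  5  6  6  6  6
 2  0  1  2  3  3  4  5  6  6  6  7  7  7
 5  0  1  2  3  3  4  5  6  6  7  7  7  7
 2  0  1  2  3  3  4  5  6  6  7  8  8  8
dp[9][12] = 8. One LCS (by backtracking along matches): 3, 3, 5, 5, 5, 2, 5, 2.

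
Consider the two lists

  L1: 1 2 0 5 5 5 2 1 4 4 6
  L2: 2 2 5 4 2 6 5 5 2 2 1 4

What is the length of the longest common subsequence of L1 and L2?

7

Match 2 (L1 #2, L2 #2), 5 (L1 #4, L2 #3), 5 (L1 #5, L2 #7), 5 (L1 #6, L2 #8), 2 (L1 #7, L2 #10), 1 (L1 #8, L2 #11), 4 (L1 #10, L2 #12) — 7 values in the same relative order in both. Since dp[11][12] = 7, nothing longer is possible.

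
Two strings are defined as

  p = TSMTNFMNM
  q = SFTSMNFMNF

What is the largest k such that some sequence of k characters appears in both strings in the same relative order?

Let dp[i][j] be the LCS length of the first i characters of p and the first j characters of q. dp[i][j] = dp[i-1][j-1]+1 when the i-th and j-th characters match, else max(dp[i-1][j], dp[i][j-1]).
    ·  S  F  T  S  M  N  F  M  N  F
 ·  0  0  0  0  0  0  0  0  0  0  0
 T  0  0  0  1  1  1  1  1  1  1  1
 S  0  1  1  1  2  2  2  2  2  2  2
 M  0  1  1  1  2  3  3  3  3  3  3
 T  0  1  1  2  2  3  3  3  3  3  3
 N  0  1  1  2  2  3  4  4  4  4  4
 F  0  1  2  2  2  3  4  5  5  5  5
 M  0  1  2  2  2  3  4  5  6  6  6
 N  0  1  2  2  2  3  4  5  6  7  7
 M  0  1  2  2  2  3  4  5  6  7  7
dp[9][10] = 7. One LCS (by backtracking along matches): TSMNFMN.

7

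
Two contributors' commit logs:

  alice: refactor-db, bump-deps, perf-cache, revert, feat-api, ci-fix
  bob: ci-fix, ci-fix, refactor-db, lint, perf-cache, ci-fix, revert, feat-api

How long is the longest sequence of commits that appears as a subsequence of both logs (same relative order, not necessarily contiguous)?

4

Match refactor-db (alice #1, bob #3), then perf-cache (alice #3, bob #5), then revert (alice #4, bob #7), then feat-api (alice #5, bob #8) — 4 commits in the same relative order in both. dp[6][8] = 4 confirms this is the maximum.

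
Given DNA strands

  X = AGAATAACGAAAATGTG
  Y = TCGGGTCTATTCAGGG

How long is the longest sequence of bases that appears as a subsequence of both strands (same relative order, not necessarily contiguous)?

Taking G (X #2, Y #5), then A (X #3, Y #9), then T (X #5, Y #11), then A (X #7, Y #13), then G (X #9, Y #14), then G (X #15, Y #15), then G (X #17, Y #16) gives a common subsequence of length 7. Since dp[17][16] = 7, nothing longer is possible.

7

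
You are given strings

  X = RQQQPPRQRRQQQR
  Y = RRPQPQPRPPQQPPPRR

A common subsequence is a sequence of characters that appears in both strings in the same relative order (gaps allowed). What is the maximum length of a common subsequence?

8

Taking R [1,2], Q [2,6], Q [3,11], Q [4,12], P [5,14], P [6,15], R [10,16], R [14,17] gives a common subsequence of length 8. dp[14][17] = 8 confirms this is the maximum.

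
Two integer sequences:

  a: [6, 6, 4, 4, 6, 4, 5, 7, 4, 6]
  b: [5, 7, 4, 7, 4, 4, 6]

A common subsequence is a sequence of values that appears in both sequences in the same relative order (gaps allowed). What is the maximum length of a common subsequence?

4

Pick 4 [3,3] → 4 [6,5] → 4 [9,6] → 6 [10,7]; all 4 values appear in both, in order, and the DP table's final entry dp[10][7] is also 4, so no common subsequence is longer.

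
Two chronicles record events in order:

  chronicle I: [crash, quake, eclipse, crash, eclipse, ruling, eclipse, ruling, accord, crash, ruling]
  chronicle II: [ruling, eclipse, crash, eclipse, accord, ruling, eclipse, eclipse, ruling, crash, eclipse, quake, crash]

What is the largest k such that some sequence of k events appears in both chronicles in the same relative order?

Pick eclipse at chronicle I[3]=chronicle II[2], then crash at chronicle I[4]=chronicle II[3], then eclipse at chronicle I[5]=chronicle II[4], then ruling at chronicle I[6]=chronicle II[6], then eclipse at chronicle I[7]=chronicle II[8], then ruling at chronicle I[8]=chronicle II[9], then crash at chronicle I[10]=chronicle II[13]; all 7 events appear in both, in order, and the DP table's final entry dp[11][13] is also 7, so no common subsequence is longer.

7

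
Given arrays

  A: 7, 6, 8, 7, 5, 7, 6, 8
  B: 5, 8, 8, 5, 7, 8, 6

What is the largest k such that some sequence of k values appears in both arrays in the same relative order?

Pick 8 at A[3]=B[3]; then 5 at A[5]=B[4]; then 7 at A[6]=B[5]; then 6 at A[7]=B[7]; all 4 values appear in both, in order. dp[8][7] = 4 confirms this is the maximum.

4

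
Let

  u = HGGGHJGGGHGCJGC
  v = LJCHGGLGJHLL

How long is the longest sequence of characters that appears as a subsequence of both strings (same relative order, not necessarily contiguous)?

Taking H [1,4], then G [2,5], then G [3,6], then G [4,8], then J [6,9], then H [10,10] gives a common subsequence of length 6, and the DP table's final entry dp[15][12] is also 6, so no common subsequence is longer.

6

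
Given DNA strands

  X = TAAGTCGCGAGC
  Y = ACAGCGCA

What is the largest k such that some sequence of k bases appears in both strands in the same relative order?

7

Let dp[i][j] be the LCS length of the first i bases of X and the first j bases of Y. dp[i][j] = dp[i-1][j-1]+1 when the i-th and j-th bases match, else max(dp[i-1][j], dp[i][j-1]).
    ·  A  C  A  G  C  G  C  A
 ·  0  0  0  0  0  0  0  0  0
 T  0  0  0  0  0  0  0  0  0
 A  0  1  1  1  1  1  1  1  1
 A  0  1  1  2  2  2  2  2  2
 G  0  1  1  2  3  3  3  3  3
 T  0  1  1  2  3  3  3  3  3
 C  0  1  2  2  3  4  4  4  4
 G  0  1  2  2  3  4  5  5  5
 C  0  1  2  2  3  4  5  6  6
 G  0  1  2  2  3  4  5  6  6
 A  0  1  2  3  3  4  5  6  7
 G  0  1  2  3  4  4  5  6  7
 C  0  1  2  3  4  5  5  6  7
dp[12][8] = 7. One LCS (by backtracking along matches): AAGCGCA.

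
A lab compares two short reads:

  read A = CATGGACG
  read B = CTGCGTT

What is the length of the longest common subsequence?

Let dp[i][j] be the LCS length of the first i bases of read A and the first j bases of read B. dp[i][j] = dp[i-1][j-1]+1 when the i-th and j-th bases match, else max(dp[i-1][j], dp[i][j-1]).
    ·  C  T  G  C  G  T  T
 ·  0  0  0  0  0  0  0  0
 C  0  1  1  1  1  1  1  1
 A  0  1  1  1  1  1  1  1
 T  0  1  2  2  2  2  2  2
 G  0  1  2  3  3  3  3  3
 G  0  1  2  3  3  4  4  4
 A  0  1  2  3  3  4  4  4
 C  0  1  2  3  4  4  4  4
 G  0  1  2  3  4  5  5  5
dp[8][7] = 5. One LCS (by backtracking along matches): CTGCG.

5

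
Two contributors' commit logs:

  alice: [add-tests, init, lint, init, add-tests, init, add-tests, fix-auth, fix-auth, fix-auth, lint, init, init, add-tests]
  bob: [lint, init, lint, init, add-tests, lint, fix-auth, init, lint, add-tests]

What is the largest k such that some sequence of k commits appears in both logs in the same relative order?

One common subsequence of length 7: init at alice[2]=bob[2], then lint at alice[3]=bob[3], then init at alice[4]=bob[4], then add-tests at alice[5]=bob[5], then init at alice[6]=bob[8], then lint at alice[11]=bob[9], then add-tests at alice[14]=bob[10]. The LCS DP gives dp[14][10] = 7, so this is optimal.

7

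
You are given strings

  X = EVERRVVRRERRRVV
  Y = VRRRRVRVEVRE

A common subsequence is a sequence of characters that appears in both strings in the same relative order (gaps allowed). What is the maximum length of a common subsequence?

8

Taking V [2,1], R [4,2], R [5,3], R [8,4], R [9,5], R [13,7], V [14,8], V [15,10] gives a common subsequence of length 8. The LCS DP gives dp[15][12] = 8, so this is optimal.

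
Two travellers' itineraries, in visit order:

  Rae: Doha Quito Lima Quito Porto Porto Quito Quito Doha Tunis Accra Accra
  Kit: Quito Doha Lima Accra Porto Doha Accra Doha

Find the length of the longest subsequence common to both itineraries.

Taking Doha [1,2], Lima [3,3], Porto [6,5], Doha [9,6], Accra [11,7] gives a common subsequence of length 5. Since dp[12][8] = 5, nothing longer is possible.

5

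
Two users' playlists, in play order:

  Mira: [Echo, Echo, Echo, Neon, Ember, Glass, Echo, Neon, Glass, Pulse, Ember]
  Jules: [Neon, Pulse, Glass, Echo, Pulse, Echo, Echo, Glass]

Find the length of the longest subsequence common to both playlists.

4

Match Echo [1,4], then Echo [3,6], then Echo [7,7], then Glass [9,8] — 4 songs in the same relative order in both, and the DP table's final entry dp[11][8] is also 4, so no common subsequence is longer.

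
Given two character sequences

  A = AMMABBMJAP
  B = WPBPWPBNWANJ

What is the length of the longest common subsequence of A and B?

3

Match B at A[5]=B[3]; then B at A[6]=B[7]; then J at A[8]=B[12] — 3 characters in the same relative order in both, and the DP table's final entry dp[10][12] is also 3, so no common subsequence is longer.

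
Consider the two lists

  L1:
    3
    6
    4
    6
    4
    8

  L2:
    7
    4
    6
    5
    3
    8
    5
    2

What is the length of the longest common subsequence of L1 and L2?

3

Match 4 (L1 #3, L2 #2); then 6 (L1 #4, L2 #3); then 8 (L1 #6, L2 #6) — 3 values in the same relative order in both, and the DP table's final entry dp[6][8] is also 3, so no common subsequence is longer.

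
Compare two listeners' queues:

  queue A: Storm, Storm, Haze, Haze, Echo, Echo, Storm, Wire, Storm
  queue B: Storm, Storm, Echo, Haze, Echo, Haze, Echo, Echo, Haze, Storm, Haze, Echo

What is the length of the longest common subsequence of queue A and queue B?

7

Pick Storm [1,1] → Storm [2,2] → Haze [3,4] → Haze [4,6] → Echo [5,7] → Echo [6,8] → Storm [7,10]; all 7 songs appear in both, in order. The LCS DP gives dp[9][12] = 7, so this is optimal.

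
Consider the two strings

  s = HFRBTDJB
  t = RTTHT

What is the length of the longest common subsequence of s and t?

2

One common subsequence of length 2: H [1,4], then T [5,5]. dp[8][5] = 2 confirms this is the maximum.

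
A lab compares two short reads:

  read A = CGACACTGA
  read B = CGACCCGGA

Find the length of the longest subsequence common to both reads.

Let dp[i][j] be the LCS length of the first i bases of read A and the first j bases of read B. dp[i][j] = dp[i-1][j-1]+1 when the i-th and j-th bases match, else max(dp[i-1][j], dp[i][j-1]).
    ·  C  G  A  C  C  C  G  G  A
 ·  0  0  0  0  0  0  0  0  0  0
 C  0  1  1  1  1  1  1  1  1  1
 G  0  1  2  2  2  2  2  2  2  2
 A  0  1  2  3  3  3  3  3  3  3
 C  0  1  2  3  4  4  4  4  4  4
 A  0  1  2  3  4  4  4  4  4  5
 C  0  1  2  3  4  5  5  5  5  5
 T  0  1  2  3  4  5  5  5  5  5
 G  0  1  2  3  4  5  5  6  6  6
 A  0  1  2  3  4  5  5  6  6  7
dp[9][9] = 7. One LCS (by backtracking along matches): CGACCGA.

7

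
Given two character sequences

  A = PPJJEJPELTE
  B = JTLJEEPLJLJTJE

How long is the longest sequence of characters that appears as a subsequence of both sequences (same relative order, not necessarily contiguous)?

7

One common subsequence of length 7: J [3,1], J [4,4], E [5,6], J [6,9], L [9,10], T [10,12], E [11,14]. dp[11][14] = 7 confirms this is the maximum.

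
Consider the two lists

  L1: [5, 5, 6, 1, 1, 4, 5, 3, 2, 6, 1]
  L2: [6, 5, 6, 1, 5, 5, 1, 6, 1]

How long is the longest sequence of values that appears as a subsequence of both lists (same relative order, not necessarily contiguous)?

Match 5 at L1[2]=L2[2] → 6 at L1[3]=L2[3] → 1 at L1[4]=L2[4] → 1 at L1[5]=L2[7] → 6 at L1[10]=L2[8] → 1 at L1[11]=L2[9] — 6 values in the same relative order in both. Since dp[11][9] = 6, nothing longer is possible.

6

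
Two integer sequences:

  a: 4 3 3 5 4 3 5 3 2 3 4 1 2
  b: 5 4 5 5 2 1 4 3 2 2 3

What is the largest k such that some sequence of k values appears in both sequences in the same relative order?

Let dp[i][j] be the LCS length of the first i values of a and the first j values of b. dp[i][j] = dp[i-1][j-1]+1 when the i-th and j-th values match, else max(dp[i-1][j], dp[i][j-1]).
    ·  5  4  5  5  2  1  4  3  2  2  3
 ·  0  0  0  0  0  0  0  0  0  0  0  0
 4  0  0  1  1  1  1  1  1  1  1  1  1
 3  0  0  1  1  1  1  1  1  2  2  2  2
 3  0  0  1  1  1  1  1  1  2  2  2  3
 5  0  1  1  2  2  2  2  2  2  2  2  3
 4  0  1  2  2  2  2  2  3  3  3  3  3
 3  0  1  2  2  2  2  2  3  4  4  4  4
 5  0  1  2  3  3  3  3  3  4  4  4  4
 3  0  1  2  3  3  3  3  3  4  4  4  5
 2  0  1  2  3  3  4  4  4  4  5  5  5
 3  0  1  2  3  3  4  4  4  5  5  5  6
 4  0  1  2  3  3  4  4  5  5  5  5  6
 1  0  1  2  3  3  4  5  5  5  5  5  6
 2  0  1  2  3  3  4  5  5  5  6  6  6
dp[13][11] = 6. One LCS (by backtracking along matches): 4, 5, 4, 3, 2, 3.

6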